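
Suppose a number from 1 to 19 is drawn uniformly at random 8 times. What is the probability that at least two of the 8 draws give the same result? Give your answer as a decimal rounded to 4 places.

0.8206

P(all 8 different) = 19/19 · 18/19 · ··· · 12/19 ≈ 0.1794.
P(at least two equal) = 1 − 0.1794 = 0.8206.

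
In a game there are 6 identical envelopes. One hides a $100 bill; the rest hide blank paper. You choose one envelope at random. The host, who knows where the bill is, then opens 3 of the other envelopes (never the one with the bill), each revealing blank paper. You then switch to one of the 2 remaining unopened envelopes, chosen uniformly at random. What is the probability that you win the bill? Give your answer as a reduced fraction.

5/12

Your original envelope holds the bill with probability 1/6, so the other 5 collectively hold it with probability 5/6.
The host can always find 3 empty envelopes to open, so the reveals don't change that 5/6; it is now spread over the 2 remaining unopened envelopes.
P(win by switching) = (5/6) · (1/2) = 5/12.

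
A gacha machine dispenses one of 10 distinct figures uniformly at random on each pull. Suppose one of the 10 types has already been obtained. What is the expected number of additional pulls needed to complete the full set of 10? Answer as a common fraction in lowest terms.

Starting from 1 distinct type, each trial gives a new one with probability (10−i)/10 when i types are held, so the wait for the next new type is 10/(10−i).
E = 10/9 + 10/8 + 10/7 + 10/6 + 10/5 + 10/4 + 10/3 + 10/2 + 10/1 = 7129/252.

7129/252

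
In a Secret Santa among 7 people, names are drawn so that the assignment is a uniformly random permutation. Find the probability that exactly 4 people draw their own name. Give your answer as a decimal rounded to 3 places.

Choose which 4 of the 7 are fixed: C(7,4) = 35 ways.
The remaining 3 must have no fixed point: D(3) = 2.
P = 35·2/5040 = 1/72 ≈ 0.014.

0.014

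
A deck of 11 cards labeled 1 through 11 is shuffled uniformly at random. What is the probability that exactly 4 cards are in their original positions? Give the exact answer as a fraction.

103/6720

Choose which 4 of the 11 are fixed: C(11,4) = 330 ways.
The remaining 7 must have no fixed point: D(7) = 1854.
P = 330·1854/39916800 = 103/6720.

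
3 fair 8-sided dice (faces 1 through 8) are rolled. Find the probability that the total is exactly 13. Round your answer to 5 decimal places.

0.09375

There are 8^3 = 512 equally likely outcomes.
The number of ordered 3-tuples from {1,…,8} summing to 13 is 48.
P(sum = 13) = 48/512 = 3/32 ≈ 0.09375.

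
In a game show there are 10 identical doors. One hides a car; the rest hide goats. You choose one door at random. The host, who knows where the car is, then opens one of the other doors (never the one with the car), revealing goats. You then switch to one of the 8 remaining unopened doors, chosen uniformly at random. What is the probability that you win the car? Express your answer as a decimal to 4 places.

0.1125

Your original door holds the car with probability 1/10, so the other 9 collectively hold it with probability 9/10.
The host can always find an empty door to open, so this doesn't change that 9/10; it is now spread over the 8 remaining unopened doors.
P(win by switching) = (9/10) · (1/8) = 9/80 ≈ 0.1125.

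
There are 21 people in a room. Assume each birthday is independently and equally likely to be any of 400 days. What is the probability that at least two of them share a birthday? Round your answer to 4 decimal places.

0.4139

It's easier to compute the probability that all 21 are distinct.
P(all distinct) = 400/400 · 399/400 · ··· · 380/400 ≈ 0.5861.
So the probability of at least one match is 1 − 0.5861 = 0.4139.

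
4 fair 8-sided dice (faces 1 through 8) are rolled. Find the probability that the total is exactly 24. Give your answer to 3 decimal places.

0.039

There are 8^4 = 4096 equally likely outcomes.
The number of ordered 4-tuples from {1,…,8} summing to 24 is 161.
P(sum = 24) = 161/4096 ≈ 0.039.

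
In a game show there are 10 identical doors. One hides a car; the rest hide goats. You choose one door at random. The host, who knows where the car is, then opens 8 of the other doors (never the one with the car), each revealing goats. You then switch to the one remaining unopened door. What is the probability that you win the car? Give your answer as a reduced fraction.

Your original door holds the car with probability 1/10, so the other 9 collectively hold it with probability 9/10.
The host can always find 8 empty doors to open, so the reveals don't change that 9/10; it is now spread over the 1 remaining unopened door.
P(win by switching) = (9/10) · (1/1) = 9/10.

9/10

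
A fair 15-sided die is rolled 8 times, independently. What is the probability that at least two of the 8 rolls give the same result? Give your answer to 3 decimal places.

P(all 8 different) = 15/15 · 14/15 · ··· · 8/15 ≈ 0.101.
P(at least two equal) = 1 − 0.101 = 0.899.

0.899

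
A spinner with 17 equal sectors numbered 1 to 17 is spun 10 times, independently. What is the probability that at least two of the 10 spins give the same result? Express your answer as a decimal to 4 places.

0.9650

P(all 10 different) = 17/17 · 16/17 · ··· · 8/17 ≈ 0.0350.
P(at least two equal) = 1 − 0.0350 = 0.9650.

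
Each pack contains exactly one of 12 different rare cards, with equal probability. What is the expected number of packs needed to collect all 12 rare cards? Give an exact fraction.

After i distinct types are collected, each trial gives a new one with probability (12−i)/12, so the expected wait for the next new type is 12/(12−i).
E = 12/12 + 12/11 + 12/10 + 12/9 + 12/8 + 12/7 + 12/6 + 12/5 + 12/4 + 12/3 + 12/2 + 12/1 = 86021/2310.

86021/2310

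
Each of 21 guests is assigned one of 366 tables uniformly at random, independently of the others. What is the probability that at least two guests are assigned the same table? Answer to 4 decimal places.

0.4428

It's easier to compute the probability that all 21 are distinct.
P(all distinct) = 366/366 · 365/366 · ··· · 346/366 ≈ 0.5572.
So the probability of at least one match is 1 − 0.5572 = 0.4428.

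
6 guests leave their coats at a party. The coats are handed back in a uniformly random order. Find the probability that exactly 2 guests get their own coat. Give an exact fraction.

Choose which 2 of the 6 are fixed: C(6,2) = 15 ways.
The remaining 4 must have no fixed point: D(4) = 9.
P = 15·9/720 = 3/16.

3/16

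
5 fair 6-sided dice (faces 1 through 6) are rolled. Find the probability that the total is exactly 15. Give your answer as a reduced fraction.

217/2592

There are 6^5 = 7776 equally likely outcomes.
The number of ordered 5-tuples from {1,…,6} summing to 15 is 651.
P(sum = 15) = 651/7776 = 217/2592.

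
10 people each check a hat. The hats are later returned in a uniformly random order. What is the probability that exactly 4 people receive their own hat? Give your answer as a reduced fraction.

53/3456

Choose which 4 of the 10 are fixed: C(10,4) = 210 ways.
The remaining 6 must have no fixed point: D(6) = 265.
P = 210·265/3628800 = 53/3456.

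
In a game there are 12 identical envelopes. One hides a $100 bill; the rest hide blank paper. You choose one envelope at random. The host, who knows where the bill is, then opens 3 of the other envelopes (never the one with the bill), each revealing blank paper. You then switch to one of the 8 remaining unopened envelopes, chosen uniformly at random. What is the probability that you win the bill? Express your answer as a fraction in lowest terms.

Your original envelope holds the bill with probability 1/12, so the other 11 collectively hold it with probability 11/12.
The host can always find 3 empty envelopes to open, so the reveals don't change that 11/12; it is now spread over the 8 remaining unopened envelopes.
P(win by switching) = (11/12) · (1/8) = 11/96.

11/96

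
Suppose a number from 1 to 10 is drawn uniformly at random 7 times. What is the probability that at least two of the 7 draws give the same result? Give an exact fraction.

2936/3125

P(all 7 different) = 10/10 · 9/10 · ··· · 4/10 = 189/3125.
P(at least two equal) = 1 − 189/3125 = 2936/3125.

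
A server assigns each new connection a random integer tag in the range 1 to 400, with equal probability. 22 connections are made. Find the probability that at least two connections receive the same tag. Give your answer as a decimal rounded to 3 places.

It's easier to compute the probability that all 22 are distinct.
P(all distinct) = 400/400 · 399/400 · ··· · 379/400 ≈ 0.555.
So the probability of at least one match is 1 − 0.555 = 0.445.

0.445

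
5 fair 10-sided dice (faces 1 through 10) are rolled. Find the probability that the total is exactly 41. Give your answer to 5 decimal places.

0.00715

There are 10^5 = 100000 equally likely outcomes.
The number of ordered 5-tuples from {1,…,10} summing to 41 is 715.
P(sum = 41) = 715/100000 = 143/20000 ≈ 0.00715.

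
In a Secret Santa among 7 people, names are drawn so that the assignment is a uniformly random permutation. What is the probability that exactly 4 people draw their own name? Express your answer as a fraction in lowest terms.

Choose which 4 of the 7 are fixed: C(7,4) = 35 ways.
The remaining 3 must have no fixed point: D(3) = 2.
P = 35·2/5040 = 1/72.

1/72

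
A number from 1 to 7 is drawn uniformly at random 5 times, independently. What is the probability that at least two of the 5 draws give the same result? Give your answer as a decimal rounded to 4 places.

P(all 5 different) = 7/7 · 6/7 · ··· · 3/7 ≈ 0.1499.
P(at least two equal) = 1 − 0.1499 = 0.8501.

0.8501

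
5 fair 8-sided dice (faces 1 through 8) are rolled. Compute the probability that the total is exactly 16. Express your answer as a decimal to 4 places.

0.0363

There are 8^5 = 32768 equally likely outcomes.
The number of ordered 5-tuples from {1,…,8} summing to 16 is 1190.
P(sum = 16) = 1190/32768 = 595/16384 ≈ 0.0363.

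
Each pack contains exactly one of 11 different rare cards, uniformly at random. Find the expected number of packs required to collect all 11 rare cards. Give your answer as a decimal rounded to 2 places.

After i distinct types are collected, each trial gives a new one with probability (11−i)/11, so the expected wait for the next new type is 11/(11−i).
E = 11/11 + 11/10 + 11/9 + 11/8 + 11/7 + 11/6 + 11/5 + 11/4 + 11/3 + 11/2 + 11/1 = 83711/2520 ≈ 33.22.

33.22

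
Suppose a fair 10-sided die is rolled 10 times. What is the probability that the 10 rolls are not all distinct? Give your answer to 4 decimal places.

P(all 10 different) = 10/10 · 9/10 · ··· · 1/10 ≈ 0.0004.
P(at least two equal) = 1 − 0.0004 = 0.9996.

0.9996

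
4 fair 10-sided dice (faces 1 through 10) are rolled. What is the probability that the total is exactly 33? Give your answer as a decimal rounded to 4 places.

There are 10^4 = 10000 equally likely outcomes.
The number of ordered 4-tuples from {1,…,10} summing to 33 is 120.
P(sum = 33) = 120/10000 = 3/250 ≈ 0.0120.

0.0120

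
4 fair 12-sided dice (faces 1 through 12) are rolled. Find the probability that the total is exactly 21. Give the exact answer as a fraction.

There are 12^4 = 20736 equally likely outcomes.
The number of ordered 4-tuples from {1,…,12} summing to 21 is 916.
P(sum = 21) = 916/20736 = 229/5184.

229/5184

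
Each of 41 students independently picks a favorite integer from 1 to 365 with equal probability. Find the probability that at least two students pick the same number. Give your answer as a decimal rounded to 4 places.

0.9032

It's easier to compute the probability that all 41 are distinct.
P(all distinct) = 365/365 · 364/365 · ··· · 325/365 ≈ 0.0968.
So the probability of at least one match is 1 − 0.0968 = 0.9032.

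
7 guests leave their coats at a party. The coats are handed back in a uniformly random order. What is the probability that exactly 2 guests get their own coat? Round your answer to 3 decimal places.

0.183

Choose which 2 of the 7 are fixed: C(7,2) = 21 ways.
The remaining 5 must have no fixed point: D(5) = 44.
P = 21·44/5040 = 11/60 ≈ 0.183.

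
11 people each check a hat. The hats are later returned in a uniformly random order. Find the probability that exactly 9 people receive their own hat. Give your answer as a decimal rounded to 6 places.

Choose which 9 of the 11 are fixed: C(11,9) = 55 ways.
The remaining 2 must have no fixed point: D(2) = 1.
P = 55·1/39916800 = 1/725760 ≈ 0.000001.

0.000001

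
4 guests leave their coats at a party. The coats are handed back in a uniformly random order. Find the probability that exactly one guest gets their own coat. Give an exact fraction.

Choose which one is fixed: C(4,1) = 4 ways.
The remaining 3 must have no fixed point: D(3) = 2.
P = 4·2/24 = 1/3.

1/3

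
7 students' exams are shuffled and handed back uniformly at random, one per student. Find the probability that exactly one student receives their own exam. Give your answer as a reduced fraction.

53/144

Choose which one is fixed: C(7,1) = 7 ways.
The remaining 6 must have no fixed point: D(6) = 265.
P = 7·265/5040 = 53/144.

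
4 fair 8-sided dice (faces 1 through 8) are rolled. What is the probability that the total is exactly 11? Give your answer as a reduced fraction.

15/512

There are 8^4 = 4096 equally likely outcomes.
The number of ordered 4-tuples from {1,…,8} summing to 11 is 120.
P(sum = 11) = 120/4096 = 15/512.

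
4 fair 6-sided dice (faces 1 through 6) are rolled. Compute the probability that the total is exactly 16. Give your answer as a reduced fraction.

125/1296

There are 6^4 = 1296 equally likely outcomes.
The number of ordered 4-tuples from {1,…,6} summing to 16 is 125.
P(sum = 16) = 125/1296.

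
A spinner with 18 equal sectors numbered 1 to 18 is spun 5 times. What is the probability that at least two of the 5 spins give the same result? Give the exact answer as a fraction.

P(all 5 different) = 18/18 · 17/18 · ··· · 14/18 = 1190/2187.
P(at least two equal) = 1 − 1190/2187 = 997/2187.

997/2187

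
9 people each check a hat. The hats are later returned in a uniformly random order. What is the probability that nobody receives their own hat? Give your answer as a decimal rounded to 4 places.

0.3679

This is the derangement probability: permutations of 9 with no fixed point.
D(9) = 9! · (1 − 1/1! + 1/2! − ··· + (−1)^9/9!) = 133496.
P = 133496/362880 = 16687/45360 ≈ 0.3679.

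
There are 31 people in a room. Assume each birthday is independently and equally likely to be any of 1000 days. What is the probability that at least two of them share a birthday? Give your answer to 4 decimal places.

0.3749

It's easier to compute the probability that all 31 are distinct.
P(all distinct) = 1000/1000 · 999/1000 · ··· · 970/1000 ≈ 0.6251.
So the probability of at least one match is 1 − 0.6251 = 0.3749.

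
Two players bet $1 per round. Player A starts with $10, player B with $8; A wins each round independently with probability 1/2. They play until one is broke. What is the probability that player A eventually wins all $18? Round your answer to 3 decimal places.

With a fair step, P(i) = ½P(i−1) + ½P(i+1) with P(0)=0, P(18)=1 has the linear solution P(i) = i/18.
P(10) = 10/18 = 5/9 ≈ 0.556.

0.556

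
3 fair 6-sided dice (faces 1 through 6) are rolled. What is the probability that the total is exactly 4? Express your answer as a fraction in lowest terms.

There are 6^3 = 216 equally likely outcomes.
The number of ordered 3-tuples from {1,…,6} summing to 4 is 3.
P(sum = 4) = 3/216 = 1/72.

1/72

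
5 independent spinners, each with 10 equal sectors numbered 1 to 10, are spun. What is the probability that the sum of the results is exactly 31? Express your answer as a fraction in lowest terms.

33/625

There are 10^5 = 100000 equally likely outcomes.
The number of ordered 5-tuples from {1,…,10} summing to 31 is 5280.
P(sum = 31) = 5280/100000 = 33/625.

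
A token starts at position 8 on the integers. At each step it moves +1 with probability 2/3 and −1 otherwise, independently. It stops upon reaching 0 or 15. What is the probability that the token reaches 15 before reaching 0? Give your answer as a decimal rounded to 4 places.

Let r = q/p = (1/3)/(2/3) = 1/2. The recurrence P(i) = p·P(i+1) + q·P(i−1) with P(0)=0, P(15)=1 gives P(i) = (1 − r^i)/(1 − r^15).
P(8) = (1 − (1/2)^8) / (1 − (1/2)^15) = 32640/32767 ≈ 0.9961.

0.9961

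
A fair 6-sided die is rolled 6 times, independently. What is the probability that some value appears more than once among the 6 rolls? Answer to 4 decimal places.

P(all 6 different) = 6/6 · 5/6 · ··· · 1/6 ≈ 0.0154.
P(at least two equal) = 1 − 0.0154 = 0.9846.

0.9846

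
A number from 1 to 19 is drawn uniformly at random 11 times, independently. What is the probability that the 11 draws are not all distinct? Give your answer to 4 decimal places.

P(all 11 different) = 19/19 · 18/19 · ··· · 9/19 ≈ 0.0259.
P(at least two equal) = 1 − 0.0259 = 0.9741.

0.9741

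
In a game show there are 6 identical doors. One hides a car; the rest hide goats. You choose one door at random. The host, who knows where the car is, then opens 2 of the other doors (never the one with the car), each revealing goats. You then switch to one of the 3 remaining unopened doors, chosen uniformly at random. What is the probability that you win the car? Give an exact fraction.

Your original door holds the car with probability 1/6, so the other 5 collectively hold it with probability 5/6.
The host can always find 2 empty doors to open, so the reveals don't change that 5/6; it is now spread over the 3 remaining unopened doors.
P(win by switching) = (5/6) · (1/3) = 5/18.

5/18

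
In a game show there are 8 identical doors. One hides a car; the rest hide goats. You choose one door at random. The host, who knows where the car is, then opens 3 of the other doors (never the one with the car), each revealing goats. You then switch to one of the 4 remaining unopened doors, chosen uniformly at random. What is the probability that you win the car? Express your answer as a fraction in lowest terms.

Your original door holds the car with probability 1/8, so the other 7 collectively hold it with probability 7/8.
The host can always find 3 empty doors to open, so the reveals don't change that 7/8; it is now spread over the 4 remaining unopened doors.
P(win by switching) = (7/8) · (1/4) = 7/32.

7/32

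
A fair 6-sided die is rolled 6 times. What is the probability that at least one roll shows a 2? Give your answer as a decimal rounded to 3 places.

0.665

P(no roll shows a 2) = (5/6)^6 ≈ 0.335.
P(at least one) = 1 − 0.335 = 0.665.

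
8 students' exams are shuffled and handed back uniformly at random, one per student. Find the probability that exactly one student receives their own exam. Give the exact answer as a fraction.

103/280

Choose which one is fixed: C(8,1) = 8 ways.
The remaining 7 must have no fixed point: D(7) = 1854.
P = 8·1854/40320 = 103/280.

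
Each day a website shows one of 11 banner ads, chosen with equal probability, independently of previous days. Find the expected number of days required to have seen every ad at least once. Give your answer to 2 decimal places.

33.22

After i distinct types are collected, each trial gives a new one with probability (11−i)/11, so the expected wait for the next new type is 11/(11−i).
E = 11/11 + 11/10 + 11/9 + 11/8 + 11/7 + 11/6 + 11/5 + 11/4 + 11/3 + 11/2 + 11/1 = 83711/2520 ≈ 33.22.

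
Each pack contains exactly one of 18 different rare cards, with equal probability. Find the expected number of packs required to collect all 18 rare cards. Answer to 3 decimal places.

After i distinct types are collected, each trial gives a new one with probability (18−i)/18, so the expected wait for the next new type is 18/(18−i).
E = 18/18 + 18/17 + 18/16 + 18/15 + 18/14 + 18/13 + 18/12 + 18/11 + 18/10 + 18/9 + 18/8 + 18/7 + 18/6 + 18/5 + 18/4 + 18/3 + 18/2 + 18/1 = 42822903/680680 ≈ 62.912.

62.912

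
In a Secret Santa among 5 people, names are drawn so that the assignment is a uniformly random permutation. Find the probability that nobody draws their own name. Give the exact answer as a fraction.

11/30

This is the derangement probability: permutations of 5 with no fixed point.
D(5) = 5! · (1 − 1/1! + 1/2! − ··· + (−1)^5/5!) = 44.
P = 44/120 = 11/30.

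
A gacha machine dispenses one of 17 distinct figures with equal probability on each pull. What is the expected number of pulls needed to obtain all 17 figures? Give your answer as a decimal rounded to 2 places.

After i distinct types are collected, each trial gives a new one with probability (17−i)/17, so the expected wait for the next new type is 17/(17−i).
E = 17/17 + 17/16 + 17/15 + 17/14 + 17/13 + 17/12 + 17/11 + 17/10 + 17/9 + 17/8 + 17/7 + 17/6 + 17/5 + 17/4 + 17/3 + 17/2 + 17/1 = 42142223/720720 ≈ 58.47.

58.47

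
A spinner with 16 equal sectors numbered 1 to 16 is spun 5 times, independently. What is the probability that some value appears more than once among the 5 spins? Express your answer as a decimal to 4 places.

0.5001

P(all 5 different) = 16/16 · 15/16 · ··· · 12/16 ≈ 0.4999.
P(at least two equal) = 1 − 0.4999 = 0.5001.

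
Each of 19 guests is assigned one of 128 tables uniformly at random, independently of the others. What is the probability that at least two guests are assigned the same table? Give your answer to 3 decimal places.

0.755

It's easier to compute the probability that all 19 are distinct.
P(all distinct) = 128/128 · 127/128 · ··· · 110/128 ≈ 0.245.
So the probability of at least one match is 1 − 0.245 = 0.755.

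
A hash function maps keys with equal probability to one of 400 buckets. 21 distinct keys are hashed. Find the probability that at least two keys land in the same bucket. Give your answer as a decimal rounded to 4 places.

It's easier to compute the probability that all 21 are distinct.
P(all distinct) = 400/400 · 399/400 · ··· · 380/400 ≈ 0.5861.
So the probability of at least one match is 1 − 0.5861 = 0.4139.

0.4139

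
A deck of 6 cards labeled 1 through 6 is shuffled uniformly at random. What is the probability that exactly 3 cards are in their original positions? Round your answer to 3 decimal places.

Choose which 3 of the 6 are fixed: C(6,3) = 20 ways.
The remaining 3 must have no fixed point: D(3) = 2.
P = 20·2/720 = 1/18 ≈ 0.056.

0.056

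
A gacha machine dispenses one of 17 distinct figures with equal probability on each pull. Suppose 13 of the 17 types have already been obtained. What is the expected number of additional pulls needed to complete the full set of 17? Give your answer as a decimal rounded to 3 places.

Starting from 13 distinct types, each trial gives a new one with probability (17−i)/17 when i types are held, so the wait for the next new type is 17/(17−i).
E = 17/4 + 17/3 + 17/2 + 17/1 = 425/12 ≈ 35.417.

35.417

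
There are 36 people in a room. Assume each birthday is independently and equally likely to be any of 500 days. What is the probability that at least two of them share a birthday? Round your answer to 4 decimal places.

It's easier to compute the probability that all 36 are distinct.
P(all distinct) = 500/500 · 499/500 · ··· · 465/500 ≈ 0.2750.
So the probability of at least one match is 1 − 0.2750 = 0.7250.

0.7250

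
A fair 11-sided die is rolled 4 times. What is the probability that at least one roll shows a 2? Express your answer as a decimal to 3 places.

0.317

P(no roll shows a 2) = (10/11)^4 ≈ 0.683.
P(at least one) = 1 − 0.683 = 0.317.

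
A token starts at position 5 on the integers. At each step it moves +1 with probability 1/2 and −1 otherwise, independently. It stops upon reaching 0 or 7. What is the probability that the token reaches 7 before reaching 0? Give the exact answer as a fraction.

With a fair step, P(i) = ½P(i−1) + ½P(i+1) with P(0)=0, P(7)=1 has the linear solution P(i) = i/7.
P(5) = 5/7.

5/7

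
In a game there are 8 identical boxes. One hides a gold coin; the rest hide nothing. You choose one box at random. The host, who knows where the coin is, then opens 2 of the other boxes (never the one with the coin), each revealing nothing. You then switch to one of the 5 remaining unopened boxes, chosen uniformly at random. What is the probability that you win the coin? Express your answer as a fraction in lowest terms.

7/40

Your original box holds the coin with probability 1/8, so the other 7 collectively hold it with probability 7/8.
The host can always find 2 empty boxes to open, so the reveals don't change that 7/8; it is now spread over the 5 remaining unopened boxes.
P(win by switching) = (7/8) · (1/5) = 7/40.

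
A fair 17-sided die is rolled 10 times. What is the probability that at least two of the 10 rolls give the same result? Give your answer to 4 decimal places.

0.9650

P(all 10 different) = 17/17 · 16/17 · ··· · 8/17 ≈ 0.0350.
P(at least two equal) = 1 − 0.0350 = 0.9650.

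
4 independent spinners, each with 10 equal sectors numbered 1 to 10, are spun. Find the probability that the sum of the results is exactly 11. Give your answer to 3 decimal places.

0.012

There are 10^4 = 10000 equally likely outcomes.
The number of ordered 4-tuples from {1,…,10} summing to 11 is 120.
P(sum = 11) = 120/10000 = 3/250 ≈ 0.012.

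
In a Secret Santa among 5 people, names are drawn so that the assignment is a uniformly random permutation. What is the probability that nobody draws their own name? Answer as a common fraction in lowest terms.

11/30

This is the derangement probability: permutations of 5 with no fixed point.
D(5) = 5! · (1 − 1/1! + 1/2! − ··· + (−1)^5/5!) = 44.
P = 44/120 = 11/30.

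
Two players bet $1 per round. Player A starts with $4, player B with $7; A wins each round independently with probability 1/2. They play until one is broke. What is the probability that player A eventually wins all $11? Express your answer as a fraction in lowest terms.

With a fair step, P(i) = ½P(i−1) + ½P(i+1) with P(0)=0, P(11)=1 has the linear solution P(i) = i/11.
P(4) = 4/11.

4/11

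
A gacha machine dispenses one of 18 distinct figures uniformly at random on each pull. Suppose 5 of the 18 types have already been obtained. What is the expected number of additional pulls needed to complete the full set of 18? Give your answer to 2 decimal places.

Starting from 5 distinct types, each trial gives a new one with probability (18−i)/18 when i types are held, so the wait for the next new type is 18/(18−i).
E = 18/13 + 18/12 + 18/11 + 18/10 + 18/9 + 18/8 + 18/7 + 18/6 + 18/5 + 18/4 + 18/3 + 18/2 + 18/1 = 1145993/20020 ≈ 57.24.

57.24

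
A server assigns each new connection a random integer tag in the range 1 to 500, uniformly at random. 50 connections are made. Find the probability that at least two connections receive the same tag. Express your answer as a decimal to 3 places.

0.921

It's easier to compute the probability that all 50 are distinct.
P(all distinct) = 500/500 · 499/500 · ··· · 451/500 ≈ 0.079.
So the probability of at least one match is 1 − 0.079 = 0.921.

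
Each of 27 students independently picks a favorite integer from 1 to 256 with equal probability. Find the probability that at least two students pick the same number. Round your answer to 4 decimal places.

It's easier to compute the probability that all 27 are distinct.
P(all distinct) = 256/256 · 255/256 · ··· · 230/256 ≈ 0.2415.
So the probability of at least one match is 1 − 0.2415 = 0.7585.

0.7585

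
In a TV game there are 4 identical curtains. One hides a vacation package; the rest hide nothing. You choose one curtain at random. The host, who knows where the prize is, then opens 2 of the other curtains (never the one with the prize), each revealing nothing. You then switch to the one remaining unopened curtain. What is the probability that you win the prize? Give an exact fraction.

Your original curtain holds the prize with probability 1/4, so the other 3 collectively hold it with probability 3/4.
The host can always find 2 empty curtains to open, so the reveals don't change that 3/4; it is now spread over the 1 remaining unopened curtain.
P(win by switching) = (3/4) · (1/1) = 3/4.

3/4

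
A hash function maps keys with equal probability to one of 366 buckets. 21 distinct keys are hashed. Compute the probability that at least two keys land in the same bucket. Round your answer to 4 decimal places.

It's easier to compute the probability that all 21 are distinct.
P(all distinct) = 366/366 · 365/366 · ··· · 346/366 ≈ 0.5572.
So the probability of at least one match is 1 − 0.5572 = 0.4428.

0.4428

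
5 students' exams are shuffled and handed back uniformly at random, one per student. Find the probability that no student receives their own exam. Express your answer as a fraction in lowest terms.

This is the derangement probability: permutations of 5 with no fixed point.
D(5) = 5! · (1 − 1/1! + 1/2! − ··· + (−1)^5/5!) = 44.
P = 44/120 = 11/30.

11/30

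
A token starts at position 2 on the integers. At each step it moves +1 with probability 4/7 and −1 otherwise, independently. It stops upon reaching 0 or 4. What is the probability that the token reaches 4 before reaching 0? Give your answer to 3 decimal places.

Let r = q/p = (3/7)/(4/7) = 3/4. The recurrence P(i) = p·P(i+1) + q·P(i−1) with P(0)=0, P(4)=1 gives P(i) = (1 − r^i)/(1 − r^4).
P(2) = (1 − (3/4)^2) / (1 − (3/4)^4) = 16/25 ≈ 0.640.

0.640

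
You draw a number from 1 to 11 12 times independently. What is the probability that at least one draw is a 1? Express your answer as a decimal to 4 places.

0.6814

P(no draw is a 1) = (10/11)^12 ≈ 0.3186.
P(at least one) = 1 − 0.3186 = 0.6814.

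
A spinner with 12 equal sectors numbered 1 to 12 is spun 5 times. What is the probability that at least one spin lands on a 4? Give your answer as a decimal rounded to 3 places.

P(no spin lands on a 4) = (11/12)^5 ≈ 0.647.
P(at least one) = 1 − 0.647 = 0.353.

0.353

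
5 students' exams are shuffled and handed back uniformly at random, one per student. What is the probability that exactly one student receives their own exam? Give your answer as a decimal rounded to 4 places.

0.3750

Choose which one is fixed: C(5,1) = 5 ways.
The remaining 4 must have no fixed point: D(4) = 9.
P = 5·9/120 = 3/8 ≈ 0.3750.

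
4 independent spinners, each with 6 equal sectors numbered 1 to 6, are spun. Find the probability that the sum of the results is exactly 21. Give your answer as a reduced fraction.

5/324

There are 6^4 = 1296 equally likely outcomes.
The number of ordered 4-tuples from {1,…,6} summing to 21 is 20.
P(sum = 21) = 20/1296 = 5/324.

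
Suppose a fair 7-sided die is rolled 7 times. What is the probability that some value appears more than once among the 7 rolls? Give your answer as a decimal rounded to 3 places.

0.994

P(all 7 different) = 7/7 · 6/7 · ··· · 1/7 ≈ 0.006.
P(at least two equal) = 1 − 0.006 = 0.994.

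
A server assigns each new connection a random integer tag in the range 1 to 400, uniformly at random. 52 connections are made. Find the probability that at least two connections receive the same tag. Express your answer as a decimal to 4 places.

It's easier to compute the probability that all 52 are distinct.
P(all distinct) = 400/400 · 399/400 · ··· · 349/400 ≈ 0.0312.
So the probability of at least one match is 1 − 0.0312 = 0.9688.

0.9688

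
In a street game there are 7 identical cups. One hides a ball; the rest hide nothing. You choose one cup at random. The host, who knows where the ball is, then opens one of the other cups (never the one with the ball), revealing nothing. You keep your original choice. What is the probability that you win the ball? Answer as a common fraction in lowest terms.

1/7

The host can always open an empty cup regardless of your choice, so this gives no information about your original cup.
P(win by staying) = 1/7.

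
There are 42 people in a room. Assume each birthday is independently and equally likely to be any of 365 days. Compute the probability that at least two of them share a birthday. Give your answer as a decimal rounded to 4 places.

0.9140

It's easier to compute the probability that all 42 are distinct.
P(all distinct) = 365/365 · 364/365 · ··· · 324/365 ≈ 0.0860.
So the probability of at least one match is 1 − 0.0860 = 0.9140.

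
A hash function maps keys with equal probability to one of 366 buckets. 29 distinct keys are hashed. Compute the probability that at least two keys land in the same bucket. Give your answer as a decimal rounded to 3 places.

0.680

It's easier to compute the probability that all 29 are distinct.
P(all distinct) = 366/366 · 365/366 · ··· · 338/366 ≈ 0.320.
So the probability of at least one match is 1 − 0.320 = 0.680.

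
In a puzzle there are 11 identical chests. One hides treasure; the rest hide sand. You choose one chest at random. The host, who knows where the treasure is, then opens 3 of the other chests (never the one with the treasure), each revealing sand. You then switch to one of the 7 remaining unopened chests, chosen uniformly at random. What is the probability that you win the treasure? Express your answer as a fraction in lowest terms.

10/77

Your original chest holds the treasure with probability 1/11, so the other 10 collectively hold it with probability 10/11.
The host can always find 3 empty chests to open, so the reveals don't change that 10/11; it is now spread over the 7 remaining unopened chests.
P(win by switching) = (10/11) · (1/7) = 10/77.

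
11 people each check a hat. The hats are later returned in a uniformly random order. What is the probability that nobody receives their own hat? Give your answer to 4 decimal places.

0.3679

This is the derangement probability: permutations of 11 with no fixed point.
D(11) = 11! · (1 − 1/1! + 1/2! − ··· + (−1)^11/11!) = 14684570.
P = 14684570/39916800 = 1468457/3991680 ≈ 0.3679.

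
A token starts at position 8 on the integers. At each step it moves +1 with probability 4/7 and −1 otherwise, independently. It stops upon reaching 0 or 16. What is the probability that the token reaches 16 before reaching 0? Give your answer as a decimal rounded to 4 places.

0.9090

Let r = q/p = (3/7)/(4/7) = 3/4. The recurrence P(i) = p·P(i+1) + q·P(i−1) with P(0)=0, P(16)=1 gives P(i) = (1 − r^i)/(1 − r^16).
P(8) = (1 − (3/4)^8) / (1 − (3/4)^16) = 65536/72097 ≈ 0.9090.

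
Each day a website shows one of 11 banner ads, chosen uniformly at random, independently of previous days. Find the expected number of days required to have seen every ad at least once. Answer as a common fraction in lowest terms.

After i distinct types are collected, each trial gives a new one with probability (11−i)/11, so the expected wait for the next new type is 11/(11−i).
E = 11/11 + 11/10 + 11/9 + 11/8 + 11/7 + 11/6 + 11/5 + 11/4 + 11/3 + 11/2 + 11/1 = 83711/2520.

83711/2520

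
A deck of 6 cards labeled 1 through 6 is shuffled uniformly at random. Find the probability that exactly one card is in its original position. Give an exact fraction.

Choose which one is fixed: C(6,1) = 6 ways.
The remaining 5 must have no fixed point: D(5) = 44.
P = 6·44/720 = 11/30.

11/30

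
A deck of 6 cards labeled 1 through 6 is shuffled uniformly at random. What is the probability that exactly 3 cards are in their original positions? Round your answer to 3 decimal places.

Choose which 3 of the 6 are fixed: C(6,3) = 20 ways.
The remaining 3 must have no fixed point: D(3) = 2.
P = 20·2/720 = 1/18 ≈ 0.056.

0.056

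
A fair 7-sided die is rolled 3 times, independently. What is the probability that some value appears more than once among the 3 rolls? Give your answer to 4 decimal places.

P(all 3 different) = 7/7 · 6/7 · ··· · 5/7 ≈ 0.6122.
P(at least two equal) = 1 − 0.6122 = 0.3878.

0.3878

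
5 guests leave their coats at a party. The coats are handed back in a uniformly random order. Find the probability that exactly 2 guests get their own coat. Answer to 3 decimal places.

Choose which 2 of the 5 are fixed: C(5,2) = 10 ways.
The remaining 3 must have no fixed point: D(3) = 2.
P = 10·2/120 = 1/6 ≈ 0.167.

0.167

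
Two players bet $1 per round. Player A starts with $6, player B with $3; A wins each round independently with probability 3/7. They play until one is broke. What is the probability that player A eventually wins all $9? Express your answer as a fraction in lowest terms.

Let r = q/p = (4/7)/(3/7) = 4/3. The recurrence P(i) = p·P(i+1) + q·P(i−1) with P(0)=0, P(9)=1 gives P(i) = (1 − r^i)/(1 − r^9).
P(6) = (1 − (4/3)^6) / (1 − (4/3)^9) = 2457/6553.

2457/6553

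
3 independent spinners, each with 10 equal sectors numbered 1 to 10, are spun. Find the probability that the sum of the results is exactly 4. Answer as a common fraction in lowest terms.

There are 10^3 = 1000 equally likely outcomes.
The number of ordered 3-tuples from {1,…,10} summing to 4 is 3.
P(sum = 4) = 3/1000.

3/1000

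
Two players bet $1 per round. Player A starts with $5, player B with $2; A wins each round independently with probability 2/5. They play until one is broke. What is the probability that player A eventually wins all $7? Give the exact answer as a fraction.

Let r = q/p = (3/5)/(2/5) = 3/2. The recurrence P(i) = p·P(i+1) + q·P(i−1) with P(0)=0, P(7)=1 gives P(i) = (1 − r^i)/(1 − r^7).
P(5) = (1 − (3/2)^5) / (1 − (3/2)^7) = 844/2059.

844/2059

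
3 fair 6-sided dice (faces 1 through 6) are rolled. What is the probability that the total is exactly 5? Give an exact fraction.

1/36

There are 6^3 = 216 equally likely outcomes.
The number of ordered 3-tuples from {1,…,6} summing to 5 is 6.
P(sum = 5) = 6/216 = 1/36.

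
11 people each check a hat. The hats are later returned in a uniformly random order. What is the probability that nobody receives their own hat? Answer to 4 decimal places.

0.3679

This is the derangement probability: permutations of 11 with no fixed point.
D(11) = 11! · (1 − 1/1! + 1/2! − ··· + (−1)^11/11!) = 14684570.
P = 14684570/39916800 = 1468457/3991680 ≈ 0.3679.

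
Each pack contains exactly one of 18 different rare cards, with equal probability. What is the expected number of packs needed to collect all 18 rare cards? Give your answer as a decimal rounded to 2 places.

After i distinct types are collected, each trial gives a new one with probability (18−i)/18, so the expected wait for the next new type is 18/(18−i).
E = 18/18 + 18/17 + 18/16 + 18/15 + 18/14 + 18/13 + 18/12 + 18/11 + 18/10 + 18/9 + 18/8 + 18/7 + 18/6 + 18/5 + 18/4 + 18/3 + 18/2 + 18/1 = 42822903/680680 ≈ 62.91.

62.91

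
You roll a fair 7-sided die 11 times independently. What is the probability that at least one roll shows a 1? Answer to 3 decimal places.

P(no roll shows a 1) = (6/7)^11 ≈ 0.183.
P(at least one) = 1 − 0.183 = 0.817.

0.817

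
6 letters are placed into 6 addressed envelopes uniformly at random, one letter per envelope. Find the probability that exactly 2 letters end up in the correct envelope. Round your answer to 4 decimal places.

Choose which 2 of the 6 are fixed: C(6,2) = 15 ways.
The remaining 4 must have no fixed point: D(4) = 9.
P = 15·9/720 = 3/16 ≈ 0.1875.

0.1875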